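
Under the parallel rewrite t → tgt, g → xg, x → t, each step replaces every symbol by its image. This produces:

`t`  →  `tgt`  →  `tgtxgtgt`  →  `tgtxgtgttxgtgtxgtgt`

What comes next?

Rewriting the 19 symbols of tgtxgtgttxgtgtxgtgt one by one yields tgt xg tgt t xg tgt xg tgt tgt t xg tgt xg tgt t xg tgt xg tgt; concatenated:

tgtxgtgttxgtgtxgtgttgttxgtgtxgtgttxgtgtxgtgt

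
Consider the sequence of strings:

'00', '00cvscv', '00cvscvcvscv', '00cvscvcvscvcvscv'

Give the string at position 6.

00cvscvcvscvcvscvcvscvcvscv

The strings grow by a fixed suffix cvscv each time.
From 00cvscvcvscvcvscv, 2 further steps: 00cvscvcvscvcvscv → 00cvscvcvscvcvscvcvscv → (answer).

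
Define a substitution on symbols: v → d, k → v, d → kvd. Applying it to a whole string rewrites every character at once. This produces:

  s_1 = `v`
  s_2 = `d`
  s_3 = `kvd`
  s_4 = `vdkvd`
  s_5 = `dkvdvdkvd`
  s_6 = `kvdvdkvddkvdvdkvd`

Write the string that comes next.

Replace each of the 17 characters of kvdvdkvddkvdvdkvd in place — v d kvd d kvd v d kvd kvd v d kvd d kvd v d kvd — and concatenate.

vdkvddkvdvdkvdkvdvdkvddkvdvdkvd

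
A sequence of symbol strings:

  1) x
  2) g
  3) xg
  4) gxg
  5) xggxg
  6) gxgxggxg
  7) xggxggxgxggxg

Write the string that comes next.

gxgxggxgxggxggxgxggxg

This is a Fibonacci-style word recurrence s(k) = s(k−2)·s(k−1): e.g. x·g = xg.
The next term joins gxgxggxg and xggxggxgxggxg.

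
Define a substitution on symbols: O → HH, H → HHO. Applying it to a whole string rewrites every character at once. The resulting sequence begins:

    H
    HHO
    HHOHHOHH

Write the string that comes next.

HHOHHOHHHHOHHOHHHHOHHO

Apply φ to HHOHHOHH symbol by symbol: H→HHO, H→HHO, O→HH, H→HHO, H→HHO, O→HH, H→HHO, H→HHO; joined: HHO HHO HH HHO HHO HH HHO HHO.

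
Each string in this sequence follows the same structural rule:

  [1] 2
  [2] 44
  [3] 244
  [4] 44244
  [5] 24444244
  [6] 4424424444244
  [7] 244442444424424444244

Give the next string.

4424424444244244442444424424444244

From term 3 onward, concatenate the second-to-last term with the last: 2·44 = 244, 44·244 = 44244, …
Continuing: 4424424444244 · 244442444424424444244 gives term 8.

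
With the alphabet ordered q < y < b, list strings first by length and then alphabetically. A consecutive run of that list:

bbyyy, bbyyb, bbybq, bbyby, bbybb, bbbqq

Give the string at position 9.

bbbyq

Advancing 3 positions from bbbqq through bbbqq → bbbqy → bbbqb reaches term 9.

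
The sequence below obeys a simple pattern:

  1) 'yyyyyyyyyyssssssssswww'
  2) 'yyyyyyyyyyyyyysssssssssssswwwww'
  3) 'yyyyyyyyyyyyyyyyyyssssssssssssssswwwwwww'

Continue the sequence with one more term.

yyyyyyyyyyyyyyyyyyyyyysssssssssssssssssswwwwwwwww

Term n consists of 4n+2 y's, followed by 3n+3 s's, followed by 2n-1 w's, where the shown terms are n = 2, 3, 4.
Setting n = 5 gives 22, 18, 9 characters in each block.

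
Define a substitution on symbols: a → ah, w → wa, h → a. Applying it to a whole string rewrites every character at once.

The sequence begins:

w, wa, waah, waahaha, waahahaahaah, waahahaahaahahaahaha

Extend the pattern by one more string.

Replace each of the 20 characters of waahahaahaahahaahaha in place — wa ah ah a ah a ah ah a ah ah a ah a ah ah a ah a ah — and concatenate.

waahahaahaahahaahahaahaahahaahaah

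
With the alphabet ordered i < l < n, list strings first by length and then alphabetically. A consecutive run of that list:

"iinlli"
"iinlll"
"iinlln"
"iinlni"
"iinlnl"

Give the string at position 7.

iinnii

Continuing the enumeration 2 steps past iinlnl: iinlnl → iinlnn → (answer).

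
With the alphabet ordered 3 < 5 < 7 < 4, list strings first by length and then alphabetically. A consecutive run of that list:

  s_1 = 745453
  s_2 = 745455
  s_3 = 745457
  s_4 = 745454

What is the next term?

745473

Treat 745454 as a base-4 numeral over the given alphabet and add one, carrying through any trailing 4's.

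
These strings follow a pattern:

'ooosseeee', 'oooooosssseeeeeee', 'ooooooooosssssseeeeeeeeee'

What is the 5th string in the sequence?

Reading off run lengths: o runs 3, 6, 9; s runs 2, 4, 6; e runs 4, 7, 10 — each is linear in n (n = 1, 2, …).
Setting n = 5 gives 15, 10, 16 characters in each block.

ooooooooooooooosssssssssseeeeeeeeeeeeeeee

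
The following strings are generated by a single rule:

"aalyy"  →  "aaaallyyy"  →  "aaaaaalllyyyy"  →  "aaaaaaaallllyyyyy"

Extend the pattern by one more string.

aaaaaaaaaalllllyyyyyy

Each string has the form a^{2n} l^{n} y^{n+1} (n = 1, 2, …).
Setting n = 5 gives 10, 5, 6 characters in each block.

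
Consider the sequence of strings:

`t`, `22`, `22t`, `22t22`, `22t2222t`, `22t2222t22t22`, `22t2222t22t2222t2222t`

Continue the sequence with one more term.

22t2222t22t2222t2222t22t2222t22t22

This is a Fibonacci-style word recurrence s(k) = s(k−1)·s(k−2): e.g. 22·t = 22t.
The next term joins 22t2222t22t2222t2222t and 22t2222t22t22.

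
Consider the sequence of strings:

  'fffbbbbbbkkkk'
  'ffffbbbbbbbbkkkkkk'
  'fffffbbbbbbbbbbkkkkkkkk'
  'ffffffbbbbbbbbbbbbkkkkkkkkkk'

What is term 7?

fffffffffbbbbbbbbbbbbbbbbbbkkkkkkkkkkkkkkkk

Reading off run lengths: f runs 3, 4, 5, 6; b runs 6, 8, 10, 12; k runs 4, 6, 8, 10 — each is linear in n, where the shown terms are n = 2, 3, 4, 5.
At n = 8 the blocks have lengths 9, 18, 16.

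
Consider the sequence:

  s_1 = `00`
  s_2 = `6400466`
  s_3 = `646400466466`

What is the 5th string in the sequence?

6464646400466466466466

Each term wraps the previous one in 64 on the left and 466 on the right.
From 646400466466, 2 further steps: 646400466466 → 64646400466466466 → (answer).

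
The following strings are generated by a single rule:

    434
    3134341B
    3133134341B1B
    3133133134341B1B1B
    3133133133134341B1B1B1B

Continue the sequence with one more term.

Every step adds 313 to the front and 1B to the end of the previous string.
One more step from 3133133133134341B1B1B1B gives the answer.

3133133133133134341B1B1B1B1B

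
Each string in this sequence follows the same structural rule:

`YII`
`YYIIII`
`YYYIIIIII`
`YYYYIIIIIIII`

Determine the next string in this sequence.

YYYYYIIIIIIIIII

Term n consists of n Y's, followed by 2n I's (n = 1, 2, …).
Setting n = 5 gives 5, 10 characters in each block.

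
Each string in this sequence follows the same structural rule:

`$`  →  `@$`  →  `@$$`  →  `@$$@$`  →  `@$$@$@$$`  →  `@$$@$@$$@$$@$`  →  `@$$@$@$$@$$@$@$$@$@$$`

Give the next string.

Each term (from the third on) is the previous term followed by the one before it: term 3 = @$·$ = @$$.
So term 8 is @$$@$@$$@$$@$@$$@$@$$·@$$@$@$$@$$@$.

@$$@$@$$@$$@$@$$@$@$$@$$@$@$$@$$@$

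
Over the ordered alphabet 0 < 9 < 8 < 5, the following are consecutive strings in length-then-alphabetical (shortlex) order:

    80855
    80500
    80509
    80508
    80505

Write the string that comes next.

80590

The successor of 80505 increments the rightmost position that isn't already 5 and resets every position after it to 0.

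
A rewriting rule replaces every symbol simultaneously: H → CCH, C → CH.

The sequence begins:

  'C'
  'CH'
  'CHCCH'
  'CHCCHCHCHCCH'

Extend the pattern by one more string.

Rewriting each symbol of CHCCHCHCHCCH: C→CH, H→CCH, C→CH, C→CH, H→CCH, C→CH, H→CCH, C→CH, H→CCH, C→CH, C→CH, H→CCH, which concatenates to CH CCH CH CH CCH CH CCH CH CCH CH CH CCH.

CHCCHCHCHCCHCHCCHCHCCHCHCHCCH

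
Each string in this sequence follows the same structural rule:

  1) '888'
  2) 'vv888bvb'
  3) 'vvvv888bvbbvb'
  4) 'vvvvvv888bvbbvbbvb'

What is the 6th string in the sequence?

s(k+1) = vv·s(k)·bvb, so each term gains vv as a prefix and bvb as a suffix.
From vvvvvv888bvbbvbbvb, 2 further steps: vvvvvv888bvbbvbbvb → vvvvvvvv888bvbbvbbvbbvb → (answer).

vvvvvvvvvv888bvbbvbbvbbvbbvb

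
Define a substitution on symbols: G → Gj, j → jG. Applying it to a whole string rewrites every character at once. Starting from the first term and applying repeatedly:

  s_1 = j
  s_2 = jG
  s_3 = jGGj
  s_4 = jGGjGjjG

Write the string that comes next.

jGGjGjjGGjjGjGGj

Apply φ to jGGjGjjG symbol by symbol: j→jG, G→Gj, G→Gj, j→jG, G→Gj, j→jG, j→jG, G→Gj; joined: jG Gj Gj jG Gj jG jG Gj.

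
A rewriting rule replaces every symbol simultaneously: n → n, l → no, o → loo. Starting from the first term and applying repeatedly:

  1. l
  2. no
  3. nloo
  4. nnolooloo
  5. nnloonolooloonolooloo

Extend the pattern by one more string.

nnnolooloonloonolooloonolooloonloonolooloonolooloo

Replace each of the 21 characters of nnloonolooloonolooloo in place — n n no loo loo n loo no loo loo no loo loo n loo no loo loo no loo loo — and concatenate.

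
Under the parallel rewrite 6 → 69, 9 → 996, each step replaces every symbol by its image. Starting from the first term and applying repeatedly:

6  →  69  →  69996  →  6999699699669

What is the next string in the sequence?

Replace each of the 13 characters of 6999699699669 in place — 69 996 996 996 69 996 996 69 996 996 69 69 996 — and concatenate.

6999699699669996996699969966969996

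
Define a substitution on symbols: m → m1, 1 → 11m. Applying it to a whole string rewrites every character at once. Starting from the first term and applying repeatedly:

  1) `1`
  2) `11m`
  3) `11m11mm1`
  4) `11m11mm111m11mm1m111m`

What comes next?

Rewriting the 21 symbols of 11m11mm111m11mm1m111m one by one yields 11m 11m m1 11m 11m m1 m1 11m 11m 11m m1 11m 11m m1 m1 11m m1 11m 11m 11m m1; concatenated:

11m11mm111m11mm1m111m11m11mm111m11mm1m111mm111m11m11mm1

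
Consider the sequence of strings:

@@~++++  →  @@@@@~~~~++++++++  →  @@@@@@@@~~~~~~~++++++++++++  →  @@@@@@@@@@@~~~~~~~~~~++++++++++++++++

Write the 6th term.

@@@@@@@@@@@@@@@@@~~~~~~~~~~~~~~~~++++++++++++++++++++++++

The n-th term is 3n-1 @'s then 3n-2 ~'s then 4n +'s (n = 1, 2, …).
For term 6, n = 6, so the run lengths are 17, 16, 24.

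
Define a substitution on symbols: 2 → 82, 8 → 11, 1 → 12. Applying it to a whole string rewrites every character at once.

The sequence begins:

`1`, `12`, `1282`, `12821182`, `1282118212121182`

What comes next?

Replace each of the 16 characters of 1282118212121182 in place — 12 82 11 82 12 12 11 82 12 82 12 82 12 12 11 82 — and concatenate.

12821182121211821282128212121182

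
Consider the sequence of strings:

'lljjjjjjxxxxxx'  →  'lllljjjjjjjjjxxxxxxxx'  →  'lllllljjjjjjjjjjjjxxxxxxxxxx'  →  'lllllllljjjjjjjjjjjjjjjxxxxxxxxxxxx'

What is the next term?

Term n consists of 2n-2 l's, followed by 3n j's, followed by 2n+2 x's, where the shown terms are n = 2, 3, 4, 5.
At n = 6 the blocks have lengths 10, 18, 14.

lllllllllljjjjjjjjjjjjjjjjjjxxxxxxxxxxxxxx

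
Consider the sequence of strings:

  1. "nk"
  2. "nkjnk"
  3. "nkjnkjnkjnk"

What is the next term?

Every step duplicates the string with 'j' between the halves.
Doubling nkjnkjnkjnk with 'j' between the halves:

nkjnkjnkjnkjnkjnkjnkjnk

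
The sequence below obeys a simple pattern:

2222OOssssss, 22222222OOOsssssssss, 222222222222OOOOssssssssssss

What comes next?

Reading off run lengths: 2 runs 4, 8, 12; O runs 2, 3, 4; s runs 6, 9, 12 — each is linear in n (n = 1, 2, …).
At n = 4 the blocks have lengths 16, 5, 15.

2222222222222222OOOOOsssssssssssssss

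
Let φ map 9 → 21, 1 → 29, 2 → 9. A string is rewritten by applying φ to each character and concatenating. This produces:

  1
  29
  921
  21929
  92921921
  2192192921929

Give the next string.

φ(2192192921929) expands symbol-by-symbol to 9 29 21 9 29 21 9 21 9 29 21 9 21; joining the 13 pieces gives the next term.

929219292192192921921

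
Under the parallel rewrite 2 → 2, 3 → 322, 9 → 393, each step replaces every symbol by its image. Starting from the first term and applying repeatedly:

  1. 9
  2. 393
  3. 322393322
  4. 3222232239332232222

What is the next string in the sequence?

322222232222322393322322223222222

Replace each of the 19 characters of 3222232239332232222 in place — 322 2 2 2 2 322 2 2 322 393 322 322 2 2 322 2 2 2 2 — and concatenate.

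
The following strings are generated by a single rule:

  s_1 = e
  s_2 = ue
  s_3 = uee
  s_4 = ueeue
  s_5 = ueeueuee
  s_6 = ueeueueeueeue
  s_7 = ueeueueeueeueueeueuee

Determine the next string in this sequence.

This is a Fibonacci-style word recurrence s(k) = s(k−1)·s(k−2): e.g. ue·e = uee.
The next term joins ueeueueeueeueueeueuee and ueeueueeueeue.

ueeueueeueeueueeueueeueeueueeueeue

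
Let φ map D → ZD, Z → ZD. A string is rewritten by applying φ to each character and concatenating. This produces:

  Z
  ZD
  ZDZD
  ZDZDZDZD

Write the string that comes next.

ZDZDZDZDZDZDZDZD

Apply φ to ZDZDZDZD symbol by symbol: Z→ZD, D→ZD, Z→ZD, D→ZD, Z→ZD, D→ZD, Z→ZD, D→ZD; joined: ZD ZD ZD ZD ZD ZD ZD ZD.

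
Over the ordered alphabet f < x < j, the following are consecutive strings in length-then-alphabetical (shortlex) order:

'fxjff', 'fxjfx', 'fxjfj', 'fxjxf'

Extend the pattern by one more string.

The successor of fxjxf increments the rightmost position that isn't already j and resets every position after it to f.

fxjxx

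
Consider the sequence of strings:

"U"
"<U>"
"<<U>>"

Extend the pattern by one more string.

s(k+1) = <·s(k)·>, so each term gains < as a prefix and > as a suffix.
Applying this once more to <<U>>:

<<<U>>>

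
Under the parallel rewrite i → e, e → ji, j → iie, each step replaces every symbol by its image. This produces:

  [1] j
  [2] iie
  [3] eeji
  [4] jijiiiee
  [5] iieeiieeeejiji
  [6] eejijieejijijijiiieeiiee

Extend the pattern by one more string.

Rewriting the 24 symbols of eejijieejijijijiiieeiiee one by one yields ji ji iie e iie e ji ji iie e iie e iie e iie e e e ji ji e e ji ji; concatenated:

jijiiieeiieejijiiieeiieeiieeiieeeejijieejiji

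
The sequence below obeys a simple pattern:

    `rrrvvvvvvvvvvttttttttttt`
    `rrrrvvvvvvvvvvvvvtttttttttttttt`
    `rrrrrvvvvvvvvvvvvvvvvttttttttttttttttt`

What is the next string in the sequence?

Term n consists of n r's, followed by 3n+1 v's, followed by 3n+2 t's, where the shown terms are n = 3, 4, 5.
Setting n = 6 gives 6, 19, 20 characters in each block.

rrrrrrvvvvvvvvvvvvvvvvvvvtttttttttttttttttttt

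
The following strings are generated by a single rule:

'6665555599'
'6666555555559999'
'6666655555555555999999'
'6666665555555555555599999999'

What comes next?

Term n consists of n+2 6's, followed by 3n+2 5's, followed by 2n 9's (n = 1, 2, …).
Setting n = 5 gives 7, 17, 10 characters in each block.

6666666555555555555555559999999999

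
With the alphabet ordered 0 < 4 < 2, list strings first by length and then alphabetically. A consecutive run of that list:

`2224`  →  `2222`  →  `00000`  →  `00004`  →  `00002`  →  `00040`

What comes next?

Treat 00040 as a base-3 numeral over the given alphabet and add one, carrying through any trailing 2's.

00044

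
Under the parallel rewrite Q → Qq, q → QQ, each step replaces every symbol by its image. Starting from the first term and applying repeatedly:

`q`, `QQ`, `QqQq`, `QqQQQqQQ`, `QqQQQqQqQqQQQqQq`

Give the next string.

Replace each of the 16 characters of QqQQQqQqQqQQQqQq in place — Qq QQ Qq Qq Qq QQ Qq QQ Qq QQ Qq Qq Qq QQ Qq QQ — and concatenate.

QqQQQqQqQqQQQqQQQqQQQqQqQqQQQqQQ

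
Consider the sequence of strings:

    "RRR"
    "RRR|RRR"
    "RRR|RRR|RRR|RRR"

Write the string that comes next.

s(k+1) = s(k)·|·s(k) — each term doubles the last with '|' between the halves.
Doubling RRR|RRR|RRR|RRR with '|' between the halves:

RRR|RRR|RRR|RRR|RRR|RRR|RRR|RRR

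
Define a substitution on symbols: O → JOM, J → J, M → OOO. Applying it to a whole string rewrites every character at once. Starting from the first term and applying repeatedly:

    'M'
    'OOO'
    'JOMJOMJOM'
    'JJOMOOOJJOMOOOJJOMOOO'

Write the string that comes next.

Replace each of the 21 characters of JJOMOOOJJOMOOOJJOMOOO in place — J J JOM OOO JOM JOM JOM J J JOM OOO JOM JOM JOM J J JOM OOO JOM JOM JOM — and concatenate.

JJJOMOOOJOMJOMJOMJJJOMOOOJOMJOMJOMJJJOMOOOJOMJOMJOM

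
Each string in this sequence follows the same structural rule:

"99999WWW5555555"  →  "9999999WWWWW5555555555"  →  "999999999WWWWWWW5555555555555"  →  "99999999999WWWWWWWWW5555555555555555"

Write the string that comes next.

9999999999999WWWWWWWWWWW5555555555555555555

The n-th term is 2n+1 9's then 2n-1 W's then 3n+1 5's, where the shown terms are n = 2, 3, 4, 5.
Setting n = 6 gives 13, 11, 19 characters in each block.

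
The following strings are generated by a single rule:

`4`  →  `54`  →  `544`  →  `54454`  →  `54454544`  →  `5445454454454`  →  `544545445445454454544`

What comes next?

5445454454454544545445445454454454

Each term (from the third on) is the previous term followed by the one before it: term 3 = 54·4 = 544.
So term 8 is 544545445445454454544·5445454454454.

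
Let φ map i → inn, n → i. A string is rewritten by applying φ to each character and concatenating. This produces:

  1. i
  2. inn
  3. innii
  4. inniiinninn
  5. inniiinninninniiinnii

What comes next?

Rewriting the 21 symbols of inniiinninninniiinnii one by one yields inn i i inn inn inn i i inn i i inn i i inn inn inn i i inn inn; concatenated:

inniiinninninniiinniiinniiinninninniiinninn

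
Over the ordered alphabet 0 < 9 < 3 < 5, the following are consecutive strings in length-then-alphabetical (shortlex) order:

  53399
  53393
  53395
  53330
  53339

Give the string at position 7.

Stepping forward 2 times from 53339: 53339 → 53333, then the target.

53335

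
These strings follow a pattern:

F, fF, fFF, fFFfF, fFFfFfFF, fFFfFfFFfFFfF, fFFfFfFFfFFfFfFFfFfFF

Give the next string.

fFFfFfFFfFFfFfFFfFfFFfFFfFfFFfFFfF

Each term (from the third on) is the previous term followed by the one before it: term 3 = fF·F = fFF.
The next term joins fFFfFfFFfFFfFfFFfFfFF and fFFfFfFFfFFfF.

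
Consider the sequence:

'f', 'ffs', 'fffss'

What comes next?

s(k+1) = f·s(k)·s, so each term gains f as a prefix and s as a suffix.
Applying this once more to fffss:

ffffsss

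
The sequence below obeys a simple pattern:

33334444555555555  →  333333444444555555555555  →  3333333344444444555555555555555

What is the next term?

Term n consists of 2n-2 3's, followed by 2n-2 4's, followed by 3n 5's, where the shown terms are n = 3, 4, 5.
At n = 6 the blocks have lengths 10, 10, 18.

33333333334444444444555555555555555555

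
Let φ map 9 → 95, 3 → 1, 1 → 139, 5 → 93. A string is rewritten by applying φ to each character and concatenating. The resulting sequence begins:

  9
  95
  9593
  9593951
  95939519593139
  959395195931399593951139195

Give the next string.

959395195931399593951139195959395195931391391951399593

Replace each of the 27 characters of 959395195931399593951139195 in place — 95 93 95 1 95 93 139 95 93 95 1 139 1 95 95 93 95 1 95 93 139 139 1 95 139 95 93 — and concatenate.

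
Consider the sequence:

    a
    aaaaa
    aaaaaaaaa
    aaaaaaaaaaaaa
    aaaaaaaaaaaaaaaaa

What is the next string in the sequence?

The strings grow by a fixed prefix aaaa each time.
One more step from aaaaaaaaaaaaaaaaa gives the answer.

aaaaaaaaaaaaaaaaaaaaa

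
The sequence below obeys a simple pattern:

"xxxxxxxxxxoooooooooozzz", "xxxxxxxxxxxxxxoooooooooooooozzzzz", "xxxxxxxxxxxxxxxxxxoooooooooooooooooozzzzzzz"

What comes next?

Each string has the form x^{4n+2} o^{4n+2} z^{2n-1}, where the shown terms are n = 2, 3, 4.
Setting n = 5 gives 22, 22, 9 characters in each block.

xxxxxxxxxxxxxxxxxxxxxxoooooooooooooooooooooozzzzzzzzz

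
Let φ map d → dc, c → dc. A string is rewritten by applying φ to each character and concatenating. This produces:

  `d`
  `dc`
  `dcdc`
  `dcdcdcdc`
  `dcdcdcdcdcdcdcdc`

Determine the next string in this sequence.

dcdcdcdcdcdcdcdcdcdcdcdcdcdcdcdc

φ(dcdcdcdcdcdcdcdc) expands symbol-by-symbol to dc dc dc dc dc dc dc dc dc dc dc dc dc dc dc dc; joining the 16 pieces gives the next term.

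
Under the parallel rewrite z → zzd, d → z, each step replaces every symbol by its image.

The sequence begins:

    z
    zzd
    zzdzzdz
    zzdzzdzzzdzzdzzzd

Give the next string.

Replace each of the 17 characters of zzdzzdzzzdzzdzzzd in place — zzd zzd z zzd zzd z zzd zzd zzd z zzd zzd z zzd zzd zzd z — and concatenate.

zzdzzdzzzdzzdzzzdzzdzzdzzzdzzdzzzdzzdzzdz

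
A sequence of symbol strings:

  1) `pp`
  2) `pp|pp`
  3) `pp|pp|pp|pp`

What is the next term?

pp|pp|pp|pp|pp|pp|pp|pp

s(k+1) = s(k)·|·s(k) — each term doubles the last with '|' between the halves.
So the next term is two copies of pp|pp|pp|pp with '|' between the halves.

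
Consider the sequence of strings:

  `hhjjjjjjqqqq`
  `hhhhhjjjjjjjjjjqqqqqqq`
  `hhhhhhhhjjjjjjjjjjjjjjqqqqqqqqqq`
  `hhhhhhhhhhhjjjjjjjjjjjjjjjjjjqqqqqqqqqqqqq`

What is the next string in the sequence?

hhhhhhhhhhhhhhjjjjjjjjjjjjjjjjjjjjjjqqqqqqqqqqqqqqqq

Term n consists of 3n-1 h's, followed by 4n+2 j's, followed by 3n+1 q's (n = 1, 2, …).
For the next term, n = 5, so the run lengths are 14, 22, 16.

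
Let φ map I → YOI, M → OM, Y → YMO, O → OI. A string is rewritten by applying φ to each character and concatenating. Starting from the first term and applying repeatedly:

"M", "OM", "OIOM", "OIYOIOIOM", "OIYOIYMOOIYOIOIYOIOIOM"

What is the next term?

OIYOIYMOOIYOIYMOOMOIOIYOIYMOOIYOIOIYOIYMOOIYOIOIYOIOIOM

φ(OIYOIYMOOIYOIOIYOIOIOM) expands symbol-by-symbol to OI YOI YMO OI YOI YMO OM OI OI YOI YMO OI YOI OI YOI YMO OI YOI OI YOI OI OM; joining the 22 pieces gives the next term.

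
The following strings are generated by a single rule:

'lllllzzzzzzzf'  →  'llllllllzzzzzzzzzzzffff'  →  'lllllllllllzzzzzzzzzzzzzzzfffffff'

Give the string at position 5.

Each string has the form l^{3n+2} z^{4n+3} f^{3n-2} (n = 1, 2, …).
For term 5, n = 5, so the run lengths are 17, 23, 13.

lllllllllllllllllzzzzzzzzzzzzzzzzzzzzzzzfffffffffffff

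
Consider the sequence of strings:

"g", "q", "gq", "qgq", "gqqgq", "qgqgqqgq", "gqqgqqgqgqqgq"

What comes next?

qgqgqqgqgqqgqqgqgqqgq

This is a Fibonacci-style word recurrence s(k) = s(k−2)·s(k−1): e.g. g·q = gq.
So term 8 is qgqgqqgq·gqqgqqgqgqqgq.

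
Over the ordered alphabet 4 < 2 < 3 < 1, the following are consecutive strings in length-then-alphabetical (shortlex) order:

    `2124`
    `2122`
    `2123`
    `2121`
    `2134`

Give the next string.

2132

Treat 2134 as a base-4 numeral over the given alphabet and add one, carrying through any trailing 1's.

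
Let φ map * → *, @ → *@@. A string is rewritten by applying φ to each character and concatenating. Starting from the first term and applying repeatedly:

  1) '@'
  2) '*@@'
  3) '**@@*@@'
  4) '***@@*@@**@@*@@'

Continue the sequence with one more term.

****@@*@@**@@*@@***@@*@@**@@*@@

Replace each of the 15 characters of ***@@*@@**@@*@@ in place — * * * *@@ *@@ * *@@ *@@ * * *@@ *@@ * *@@ *@@ — and concatenate.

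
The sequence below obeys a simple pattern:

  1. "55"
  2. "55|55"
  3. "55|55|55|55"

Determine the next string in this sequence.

Every step duplicates the string with '|' between the halves.
So the next term is two copies of 55|55|55|55 with '|' between the halves.

55|55|55|55|55|55|55|55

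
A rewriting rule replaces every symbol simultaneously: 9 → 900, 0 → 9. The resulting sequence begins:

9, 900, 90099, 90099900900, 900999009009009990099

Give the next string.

9009990090090099900999009990090090099900900

Applying the rule to each of the 21 symbols of 900999009009009990099 gives the pieces 900 9 9 900 900 900 9 9 900 9 9 900 9 9 900 900 900 9 9 900 900, which concatenate to the answer.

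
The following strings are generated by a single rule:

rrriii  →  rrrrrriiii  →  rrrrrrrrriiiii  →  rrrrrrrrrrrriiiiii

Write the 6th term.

Reading off run lengths: r runs 3, 6, 9, 12; i runs 3, 4, 5, 6 — each is linear in n (n = 1, 2, …).
At n = 6 the blocks have lengths 18, 8.

rrrrrrrrrrrrrrrrrriiiiiiii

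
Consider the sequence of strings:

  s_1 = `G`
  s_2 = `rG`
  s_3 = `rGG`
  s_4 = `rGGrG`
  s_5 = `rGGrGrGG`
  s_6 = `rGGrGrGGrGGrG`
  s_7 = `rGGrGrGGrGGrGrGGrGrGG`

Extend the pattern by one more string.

From term 3 onward, concatenate the last term with the second-to-last: rG·G = rGG, rGG·rG = rGGrG, …
Continuing: rGGrGrGGrGGrGrGGrGrGG · rGGrGrGGrGGrG gives term 8.

rGGrGrGGrGGrGrGGrGrGGrGGrGrGGrGGrG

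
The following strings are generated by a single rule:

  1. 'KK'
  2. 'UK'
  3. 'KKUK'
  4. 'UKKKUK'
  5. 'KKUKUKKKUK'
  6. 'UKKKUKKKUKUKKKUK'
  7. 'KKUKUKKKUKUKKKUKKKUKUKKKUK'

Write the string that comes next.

This is a Fibonacci-style word recurrence s(k) = s(k−2)·s(k−1): e.g. KK·UK = KKUK.
Continuing: UKKKUKKKUKUKKKUK · KKUKUKKKUKUKKKUKKKUKUKKKUK gives term 8.

UKKKUKKKUKUKKKUKKKUKUKKKUKUKKKUKKKUKUKKKUK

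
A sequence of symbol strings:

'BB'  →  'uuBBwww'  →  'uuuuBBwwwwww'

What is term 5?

uuuuuuuuBBwwwwwwwwwwww

s(k+1) = uu·s(k)·www, so each term gains uu as a prefix and www as a suffix.
From uuuuBBwwwwww, 2 further steps: uuuuBBwwwwww → uuuuuuBBwwwwwwwww → (answer).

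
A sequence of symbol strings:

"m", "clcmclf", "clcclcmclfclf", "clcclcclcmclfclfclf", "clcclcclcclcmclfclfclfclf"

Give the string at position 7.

Each term wraps the previous one in clc on the left and clf on the right.
From clcclcclcclcmclfclfclfclf, 2 further steps: clcclcclcclcmclfclfclfclf → clcclcclcclcclcmclfclfclfclfclf → (answer).

clcclcclcclcclcclcmclfclfclfclfclfclf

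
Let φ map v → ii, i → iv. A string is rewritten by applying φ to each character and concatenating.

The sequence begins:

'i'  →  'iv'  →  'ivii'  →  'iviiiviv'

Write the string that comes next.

iviiiviviviiivii

Apply φ to iviiiviv symbol by symbol: i→iv, v→ii, i→iv, i→iv, i→iv, v→ii, i→iv, v→ii; joined: iv ii iv iv iv ii iv ii.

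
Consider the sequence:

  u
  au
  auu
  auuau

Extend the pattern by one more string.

Each term (from the third on) is the previous term followed by the one before it: term 3 = au·u = auu.
The next term joins auuau and auu.

auuauauu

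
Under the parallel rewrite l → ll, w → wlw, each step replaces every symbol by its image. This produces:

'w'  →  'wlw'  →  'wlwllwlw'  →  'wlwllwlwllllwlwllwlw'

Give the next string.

wlwllwlwllllwlwllwlwllllllllwlwllwlwllllwlwllwlw

φ(wlwllwlwllllwlwllwlw) expands symbol-by-symbol to wlw ll wlw ll ll wlw ll wlw ll ll ll ll wlw ll wlw ll ll wlw ll wlw; joining the 20 pieces gives the next term.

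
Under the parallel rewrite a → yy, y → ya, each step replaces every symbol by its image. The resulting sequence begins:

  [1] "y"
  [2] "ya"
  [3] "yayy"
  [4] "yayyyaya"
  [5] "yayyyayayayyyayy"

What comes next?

yayyyayayayyyayyyayyyayayayyyaya

Replace each of the 16 characters of yayyyayayayyyayy in place — ya yy ya ya ya yy ya yy ya yy ya ya ya yy ya ya — and concatenate.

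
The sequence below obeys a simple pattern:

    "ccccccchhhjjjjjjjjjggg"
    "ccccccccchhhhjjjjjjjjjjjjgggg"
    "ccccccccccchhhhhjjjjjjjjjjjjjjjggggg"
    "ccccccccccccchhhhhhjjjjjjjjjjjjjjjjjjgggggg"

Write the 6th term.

Each string has the form c^{2n+1} h^{n} j^{3n} g^{n}, where the shown terms are n = 3, 4, 5, 6.
For term 6, n = 8, so the run lengths are 17, 8, 24, 8.

ccccccccccccccccchhhhhhhhjjjjjjjjjjjjjjjjjjjjjjjjgggggggg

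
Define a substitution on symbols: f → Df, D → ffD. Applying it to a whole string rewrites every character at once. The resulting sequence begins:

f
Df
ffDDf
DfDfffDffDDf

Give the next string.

Expanding DfDfffDffDDf: D→ffD, f→Df, D→ffD, f→Df, f→Df, f→Df, D→ffD, f→Df, f→Df, D→ffD, D→ffD, f→Df. Concatenated: ffD Df ffD Df Df Df ffD Df Df ffD ffD Df.

ffDDfffDDfDfDfffDDfDfffDffDDf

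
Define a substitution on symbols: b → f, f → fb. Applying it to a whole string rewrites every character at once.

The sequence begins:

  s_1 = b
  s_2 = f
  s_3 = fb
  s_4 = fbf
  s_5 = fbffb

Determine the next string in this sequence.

Apply φ to fbffb symbol by symbol: f→fb, b→f, f→fb, f→fb, b→f; joined: fb f fb fb f.

fbffbfbf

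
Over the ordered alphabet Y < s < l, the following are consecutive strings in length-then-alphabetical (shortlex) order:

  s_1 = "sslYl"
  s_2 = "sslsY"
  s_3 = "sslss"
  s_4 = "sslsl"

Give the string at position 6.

Continuing the enumeration 2 steps past sslsl: sslsl → ssllY → (answer).

sslls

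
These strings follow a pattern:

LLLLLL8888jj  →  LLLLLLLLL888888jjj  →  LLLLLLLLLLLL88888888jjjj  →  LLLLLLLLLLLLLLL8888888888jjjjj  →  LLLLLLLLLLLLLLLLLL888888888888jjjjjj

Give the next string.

LLLLLLLLLLLLLLLLLLLLL88888888888888jjjjjjj

The n-th term is 3n L's then 2n 8's then n j's, where the shown terms are n = 2, 3, 4, 5, 6.
At n = 7 the blocks have lengths 21, 14, 7.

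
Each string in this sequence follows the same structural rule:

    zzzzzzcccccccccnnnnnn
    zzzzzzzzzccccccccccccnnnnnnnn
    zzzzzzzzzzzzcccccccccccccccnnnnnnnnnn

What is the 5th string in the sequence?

Term n consists of 3n z's, followed by 3n+3 c's, followed by 2n+2 n's, where the shown terms are n = 2, 3, 4.
Setting n = 6 gives 18, 21, 14 characters in each block.

zzzzzzzzzzzzzzzzzzcccccccccccccccccccccnnnnnnnnnnnnnn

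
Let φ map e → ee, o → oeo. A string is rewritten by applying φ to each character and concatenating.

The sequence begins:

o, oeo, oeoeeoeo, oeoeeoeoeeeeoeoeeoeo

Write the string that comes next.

Rewriting the 20 symbols of oeoeeoeoeeeeoeoeeoeo one by one yields oeo ee oeo ee ee oeo ee oeo ee ee ee ee oeo ee oeo ee ee oeo ee oeo; concatenated:

oeoeeoeoeeeeoeoeeoeoeeeeeeeeoeoeeoeoeeeeoeoeeoeo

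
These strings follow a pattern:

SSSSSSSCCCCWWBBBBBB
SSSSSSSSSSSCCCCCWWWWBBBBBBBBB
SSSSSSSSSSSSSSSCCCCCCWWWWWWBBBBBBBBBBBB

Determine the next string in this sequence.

Each string has the form S^{4n-1} C^{n+2} W^{2n-2} B^{3n}, where the shown terms are n = 2, 3, 4.
At n = 5 the blocks have lengths 19, 7, 8, 15.

SSSSSSSSSSSSSSSSSSSCCCCCCCWWWWWWWWBBBBBBBBBBBBBBB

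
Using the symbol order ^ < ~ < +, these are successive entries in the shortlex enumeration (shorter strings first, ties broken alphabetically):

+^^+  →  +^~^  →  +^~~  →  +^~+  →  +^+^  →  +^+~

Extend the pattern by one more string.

+^++

Find the rightmost character of +^+~ below +, bump it to the next letter, and reset everything to its right to ^.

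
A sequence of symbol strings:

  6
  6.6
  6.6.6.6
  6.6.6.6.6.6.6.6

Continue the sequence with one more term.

6.6.6.6.6.6.6.6.6.6.6.6.6.6.6.6

Every step duplicates the string with '.' between the halves.
One more doubling of 6.6.6.6.6.6.6.6 gives the answer.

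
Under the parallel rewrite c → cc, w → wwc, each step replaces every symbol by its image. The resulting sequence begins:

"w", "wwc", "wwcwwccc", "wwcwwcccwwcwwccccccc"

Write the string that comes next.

wwcwwcccwwcwwcccccccwwcwwcccwwcwwccccccccccccccc

Applying the rule to each of the 20 symbols of wwcwwcccwwcwwccccccc gives the pieces wwc wwc cc wwc wwc cc cc cc wwc wwc cc wwc wwc cc cc cc cc cc cc cc, which concatenate to the answer.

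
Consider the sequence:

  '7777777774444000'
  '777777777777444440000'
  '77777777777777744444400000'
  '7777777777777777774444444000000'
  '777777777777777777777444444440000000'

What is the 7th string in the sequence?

7777777777777777777777777774444444444000000000

The n-th term is 3n 7's then n+1 4's then n 0's, where the shown terms are n = 3, 4, 5, 6, 7.
Setting n = 9 gives 27, 10, 9 characters in each block.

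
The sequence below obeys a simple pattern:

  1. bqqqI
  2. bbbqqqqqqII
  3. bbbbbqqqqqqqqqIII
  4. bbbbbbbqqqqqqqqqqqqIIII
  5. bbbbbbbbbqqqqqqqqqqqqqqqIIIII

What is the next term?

Each string has the form b^{2n-1} q^{3n} I^{n} (n = 1, 2, …).
At n = 6 the blocks have lengths 11, 18, 6.

bbbbbbbbbbbqqqqqqqqqqqqqqqqqqIIIIII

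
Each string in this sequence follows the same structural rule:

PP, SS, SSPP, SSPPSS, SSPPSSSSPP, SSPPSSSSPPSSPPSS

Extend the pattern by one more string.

This is a Fibonacci-style word recurrence s(k) = s(k−1)·s(k−2): e.g. SS·PP = SSPP.
So term 7 is SSPPSSSSPPSSPPSS·SSPPSSSSPP.

SSPPSSSSPPSSPPSSSSPPSSSSPP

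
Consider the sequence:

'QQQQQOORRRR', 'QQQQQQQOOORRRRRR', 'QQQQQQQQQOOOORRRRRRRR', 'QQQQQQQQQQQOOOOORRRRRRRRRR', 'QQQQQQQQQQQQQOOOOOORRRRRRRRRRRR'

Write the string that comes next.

QQQQQQQQQQQQQQQOOOOOOORRRRRRRRRRRRRR

Reading off run lengths: Q runs 5, 7, 9, 11, 13; O runs 2, 3, 4, 5, 6; R runs 4, 6, 8, 10, 12 — each is linear in n, where the shown terms are n = 2, 3, 4, 5, 6.
Setting n = 7 gives 15, 7, 14 characters in each block.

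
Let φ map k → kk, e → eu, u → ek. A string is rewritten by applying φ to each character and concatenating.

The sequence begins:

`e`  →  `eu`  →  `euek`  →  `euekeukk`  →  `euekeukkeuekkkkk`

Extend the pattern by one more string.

Applying the rule to each of the 16 symbols of euekeukkeuekkkkk gives the pieces eu ek eu kk eu ek kk kk eu ek eu kk kk kk kk kk, which concatenate to the answer.

euekeukkeuekkkkkeuekeukkkkkkkkkk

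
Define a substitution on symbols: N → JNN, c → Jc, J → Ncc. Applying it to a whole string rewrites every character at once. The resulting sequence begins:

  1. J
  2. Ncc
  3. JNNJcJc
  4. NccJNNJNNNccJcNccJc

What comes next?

Replace each of the 19 characters of NccJNNJNNNccJcNccJc in place — JNN Jc Jc Ncc JNN JNN Ncc JNN JNN JNN Jc Jc Ncc Jc JNN Jc Jc Ncc Jc — and concatenate.

JNNJcJcNccJNNJNNNccJNNJNNJNNJcJcNccJcJNNJcJcNccJc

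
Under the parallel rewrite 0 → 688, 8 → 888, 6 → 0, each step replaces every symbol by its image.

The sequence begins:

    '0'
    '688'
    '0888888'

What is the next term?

688888888888888888888

Expanding 0888888: 0→688, 8→888, 8→888, 8→888, 8→888, 8→888, 8→888. Concatenated: 688 888 888 888 888 888 888.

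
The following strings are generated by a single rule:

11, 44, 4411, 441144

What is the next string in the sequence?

This is a Fibonacci-style word recurrence s(k) = s(k−1)·s(k−2): e.g. 44·11 = 4411.
The next term joins 441144 and 4411.

4411444411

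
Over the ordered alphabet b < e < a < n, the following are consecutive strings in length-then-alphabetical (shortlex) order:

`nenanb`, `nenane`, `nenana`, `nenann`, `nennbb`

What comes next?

Treat nennbb as a base-4 numeral over the given alphabet and add one, carrying through any trailing n's.

nennbe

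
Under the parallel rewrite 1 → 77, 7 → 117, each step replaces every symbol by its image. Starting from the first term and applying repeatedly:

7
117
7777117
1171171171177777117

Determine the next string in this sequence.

Applying the rule to each of the 19 symbols of 1171171171177777117 gives the pieces 77 77 117 77 77 117 77 77 117 77 77 117 117 117 117 117 77 77 117, which concatenate to the answer.

77771177777117777711777771171171171171177777117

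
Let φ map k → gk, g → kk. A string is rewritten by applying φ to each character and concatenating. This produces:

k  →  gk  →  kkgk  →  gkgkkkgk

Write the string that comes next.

kkgkkkgkgkgkkkgk

Apply φ to gkgkkkgk symbol by symbol: g→kk, k→gk, g→kk, k→gk, k→gk, k→gk, g→kk, k→gk; joined: kk gk kk gk gk gk kk gk.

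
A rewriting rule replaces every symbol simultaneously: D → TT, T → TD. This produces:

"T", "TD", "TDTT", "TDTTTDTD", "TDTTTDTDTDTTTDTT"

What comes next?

TDTTTDTDTDTTTDTTTDTTTDTDTDTTTDTD

φ(TDTTTDTDTDTTTDTT) expands symbol-by-symbol to TD TT TD TD TD TT TD TT TD TT TD TD TD TT TD TD; joining the 16 pieces gives the next term.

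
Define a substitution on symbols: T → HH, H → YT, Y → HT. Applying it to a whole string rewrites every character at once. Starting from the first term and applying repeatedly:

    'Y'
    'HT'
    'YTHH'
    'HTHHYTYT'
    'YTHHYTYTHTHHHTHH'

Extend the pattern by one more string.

Rewriting the 16 symbols of YTHHYTYTHTHHHTHH one by one yields HT HH YT YT HT HH HT HH YT HH YT YT YT HH YT YT; concatenated:

HTHHYTYTHTHHHTHHYTHHYTYTYTHHYTYT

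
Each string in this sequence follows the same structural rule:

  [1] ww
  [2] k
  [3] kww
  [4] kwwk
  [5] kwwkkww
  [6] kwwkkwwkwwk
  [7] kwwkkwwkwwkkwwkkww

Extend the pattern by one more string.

kwwkkwwkwwkkwwkkwwkwwkkwwkwwk

This is a Fibonacci-style word recurrence s(k) = s(k−1)·s(k−2): e.g. k·ww = kww.
So term 8 is kwwkkwwkwwkkwwkkww·kwwkkwwkwwk.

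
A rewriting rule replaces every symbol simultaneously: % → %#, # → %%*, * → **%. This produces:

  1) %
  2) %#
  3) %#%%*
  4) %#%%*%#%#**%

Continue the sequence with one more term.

Expanding %#%%*%#%#**%: %→%#, #→%%*, %→%#, %→%#, *→**%, %→%#, #→%%*, %→%#, #→%%*, *→**%, *→**%, %→%#. Concatenated: %# %%* %# %# **% %# %%* %# %%* **% **% %#.

%#%%*%#%#**%%#%%*%#%%***%**%%#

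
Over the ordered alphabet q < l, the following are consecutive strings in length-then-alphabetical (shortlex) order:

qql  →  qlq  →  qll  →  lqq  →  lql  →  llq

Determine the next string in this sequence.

lll

Find the rightmost character of llq below l, bump it to the next letter, and reset everything to its right to q.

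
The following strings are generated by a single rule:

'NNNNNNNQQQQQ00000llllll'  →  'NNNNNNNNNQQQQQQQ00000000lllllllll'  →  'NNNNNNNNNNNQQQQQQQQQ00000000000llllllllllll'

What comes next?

NNNNNNNNNNNNNQQQQQQQQQQQ00000000000000lllllllllllllll

The n-th term is 2n+3 N's then 2n+1 Q's then 3n-1 0's then 3n l's, where the shown terms are n = 2, 3, 4.
For the next term, n = 5, so the run lengths are 13, 11, 14, 15.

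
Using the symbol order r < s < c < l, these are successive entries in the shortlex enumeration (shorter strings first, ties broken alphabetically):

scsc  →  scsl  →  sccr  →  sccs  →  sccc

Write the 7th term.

Advancing 2 positions from sccc through sccc → sccl reaches term 7.

sclr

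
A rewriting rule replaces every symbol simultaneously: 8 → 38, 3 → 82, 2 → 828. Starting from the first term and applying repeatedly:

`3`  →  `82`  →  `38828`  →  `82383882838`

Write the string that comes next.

388288238823838828388238

Apply φ to 82383882838 symbol by symbol: 8→38, 2→828, 3→82, 8→38, 3→82, 8→38, 8→38, 2→828, 8→38, 3→82, 8→38; joined: 38 828 82 38 82 38 38 828 38 82 38.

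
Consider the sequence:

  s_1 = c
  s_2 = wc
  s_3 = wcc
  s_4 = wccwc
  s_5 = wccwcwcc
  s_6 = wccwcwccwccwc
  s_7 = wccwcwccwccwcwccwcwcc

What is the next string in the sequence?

wccwcwccwccwcwccwcwccwccwcwccwccwc

From term 3 onward, concatenate the last term with the second-to-last: wc·c = wcc, wcc·wc = wccwc, …
Continuing: wccwcwccwccwcwccwcwcc · wccwcwccwccwc gives term 8.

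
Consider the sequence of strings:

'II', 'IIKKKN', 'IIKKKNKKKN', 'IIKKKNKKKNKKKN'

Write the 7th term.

Every step adds KKKN to the end: s(k+1) = s(k)·KKKN.
From IIKKKNKKKNKKKN, 3 further steps: IIKKKNKKKNKKKN → IIKKKNKKKNKKKNKKKN → IIKKKNKKKNKKKNKKKNKKKN → (answer).

IIKKKNKKKNKKKNKKKNKKKNKKKN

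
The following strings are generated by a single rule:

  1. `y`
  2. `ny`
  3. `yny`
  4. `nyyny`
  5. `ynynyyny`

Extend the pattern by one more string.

This is a Fibonacci-style word recurrence s(k) = s(k−2)·s(k−1): e.g. y·ny = yny.
Continuing: nyyny · ynynyyny gives term 6.

nyynyynynyyny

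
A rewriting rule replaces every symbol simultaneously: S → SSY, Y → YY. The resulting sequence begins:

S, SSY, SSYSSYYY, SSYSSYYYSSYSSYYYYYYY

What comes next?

SSYSSYYYSSYSSYYYYYYYSSYSSYYYSSYSSYYYYYYYYYYYYYYY

φ(SSYSSYYYSSYSSYYYYYYY) expands symbol-by-symbol to SSY SSY YY SSY SSY YY YY YY SSY SSY YY SSY SSY YY YY YY YY YY YY YY; joining the 20 pieces gives the next term.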